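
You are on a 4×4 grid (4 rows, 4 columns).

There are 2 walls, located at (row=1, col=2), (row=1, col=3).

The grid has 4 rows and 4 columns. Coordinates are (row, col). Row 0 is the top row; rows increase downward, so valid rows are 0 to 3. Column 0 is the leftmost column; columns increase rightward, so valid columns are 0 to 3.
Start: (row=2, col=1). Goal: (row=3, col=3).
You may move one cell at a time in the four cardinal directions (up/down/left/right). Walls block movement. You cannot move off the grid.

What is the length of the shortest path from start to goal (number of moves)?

Answer: Shortest path length: 3

Derivation:
BFS from (row=2, col=1) until reaching (row=3, col=3):
  Distance 0: (row=2, col=1)
  Distance 1: (row=1, col=1), (row=2, col=0), (row=2, col=2), (row=3, col=1)
  Distance 2: (row=0, col=1), (row=1, col=0), (row=2, col=3), (row=3, col=0), (row=3, col=2)
  Distance 3: (row=0, col=0), (row=0, col=2), (row=3, col=3)  <- goal reached here
One shortest path (3 moves): (row=2, col=1) -> (row=2, col=2) -> (row=2, col=3) -> (row=3, col=3)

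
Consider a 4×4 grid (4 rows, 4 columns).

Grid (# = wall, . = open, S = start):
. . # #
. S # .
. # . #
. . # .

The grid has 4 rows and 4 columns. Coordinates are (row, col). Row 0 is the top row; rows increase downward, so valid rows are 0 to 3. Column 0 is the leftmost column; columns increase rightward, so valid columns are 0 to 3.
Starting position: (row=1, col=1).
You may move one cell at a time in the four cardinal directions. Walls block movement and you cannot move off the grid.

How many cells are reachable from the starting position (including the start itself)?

Answer: Reachable cells: 7

Derivation:
BFS flood-fill from (row=1, col=1):
  Distance 0: (row=1, col=1)
  Distance 1: (row=0, col=1), (row=1, col=0)
  Distance 2: (row=0, col=0), (row=2, col=0)
  Distance 3: (row=3, col=0)
  Distance 4: (row=3, col=1)
Total reachable: 7 (grid has 10 open cells total)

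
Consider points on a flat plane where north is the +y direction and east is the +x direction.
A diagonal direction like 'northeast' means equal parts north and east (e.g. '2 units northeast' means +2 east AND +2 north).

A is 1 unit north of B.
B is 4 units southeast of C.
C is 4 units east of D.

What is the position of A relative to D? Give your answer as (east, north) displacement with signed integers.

Answer: A is at (east=8, north=-3) relative to D.

Derivation:
Place D at the origin (east=0, north=0).
  C is 4 units east of D: delta (east=+4, north=+0); C at (east=4, north=0).
  B is 4 units southeast of C: delta (east=+4, north=-4); B at (east=8, north=-4).
  A is 1 unit north of B: delta (east=+0, north=+1); A at (east=8, north=-3).
Therefore A relative to D: (east=8, north=-3).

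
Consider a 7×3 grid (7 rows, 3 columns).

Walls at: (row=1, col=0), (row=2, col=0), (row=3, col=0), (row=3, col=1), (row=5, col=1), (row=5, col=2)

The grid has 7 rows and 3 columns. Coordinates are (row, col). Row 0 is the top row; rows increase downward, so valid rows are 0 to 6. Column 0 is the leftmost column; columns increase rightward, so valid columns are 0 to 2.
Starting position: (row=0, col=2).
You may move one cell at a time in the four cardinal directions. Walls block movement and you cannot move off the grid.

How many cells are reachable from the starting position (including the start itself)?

BFS flood-fill from (row=0, col=2):
  Distance 0: (row=0, col=2)
  Distance 1: (row=0, col=1), (row=1, col=2)
  Distance 2: (row=0, col=0), (row=1, col=1), (row=2, col=2)
  Distance 3: (row=2, col=1), (row=3, col=2)
  Distance 4: (row=4, col=2)
  Distance 5: (row=4, col=1)
  Distance 6: (row=4, col=0)
  Distance 7: (row=5, col=0)
  Distance 8: (row=6, col=0)
  Distance 9: (row=6, col=1)
  Distance 10: (row=6, col=2)
Total reachable: 15 (grid has 15 open cells total)

Answer: Reachable cells: 15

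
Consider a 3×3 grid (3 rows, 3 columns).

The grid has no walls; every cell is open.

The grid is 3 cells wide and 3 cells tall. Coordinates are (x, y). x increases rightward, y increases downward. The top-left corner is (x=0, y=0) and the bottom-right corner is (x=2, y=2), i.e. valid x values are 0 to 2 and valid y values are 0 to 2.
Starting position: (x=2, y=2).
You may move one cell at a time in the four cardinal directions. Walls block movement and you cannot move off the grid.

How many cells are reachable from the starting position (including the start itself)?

Answer: Reachable cells: 9

Derivation:
BFS flood-fill from (x=2, y=2):
  Distance 0: (x=2, y=2)
  Distance 1: (x=2, y=1), (x=1, y=2)
  Distance 2: (x=2, y=0), (x=1, y=1), (x=0, y=2)
  Distance 3: (x=1, y=0), (x=0, y=1)
  Distance 4: (x=0, y=0)
Total reachable: 9 (grid has 9 open cells total)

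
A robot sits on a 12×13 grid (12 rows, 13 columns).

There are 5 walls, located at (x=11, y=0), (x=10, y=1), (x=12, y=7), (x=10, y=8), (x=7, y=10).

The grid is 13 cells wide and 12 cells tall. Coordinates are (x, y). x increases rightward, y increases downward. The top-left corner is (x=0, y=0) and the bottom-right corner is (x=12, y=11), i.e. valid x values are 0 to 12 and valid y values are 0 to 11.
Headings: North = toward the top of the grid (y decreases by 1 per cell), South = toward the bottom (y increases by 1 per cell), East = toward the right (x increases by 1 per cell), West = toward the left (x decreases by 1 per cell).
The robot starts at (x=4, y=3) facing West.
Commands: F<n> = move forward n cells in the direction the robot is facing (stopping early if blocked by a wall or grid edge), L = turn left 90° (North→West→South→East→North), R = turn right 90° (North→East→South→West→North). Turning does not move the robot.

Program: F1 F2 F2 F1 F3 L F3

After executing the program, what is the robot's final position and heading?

Start: (x=4, y=3), facing West
  F1: move forward 1, now at (x=3, y=3)
  F2: move forward 2, now at (x=1, y=3)
  F2: move forward 1/2 (blocked), now at (x=0, y=3)
  F1: move forward 0/1 (blocked), now at (x=0, y=3)
  F3: move forward 0/3 (blocked), now at (x=0, y=3)
  L: turn left, now facing South
  F3: move forward 3, now at (x=0, y=6)
Final: (x=0, y=6), facing South

Answer: Final position: (x=0, y=6), facing South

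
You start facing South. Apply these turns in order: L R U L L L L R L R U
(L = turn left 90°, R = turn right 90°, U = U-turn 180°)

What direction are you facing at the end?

Start: South
  L (left (90° counter-clockwise)) -> East
  R (right (90° clockwise)) -> South
  U (U-turn (180°)) -> North
  L (left (90° counter-clockwise)) -> West
  L (left (90° counter-clockwise)) -> South
  L (left (90° counter-clockwise)) -> East
  L (left (90° counter-clockwise)) -> North
  R (right (90° clockwise)) -> East
  L (left (90° counter-clockwise)) -> North
  R (right (90° clockwise)) -> East
  U (U-turn (180°)) -> West
Final: West

Answer: Final heading: West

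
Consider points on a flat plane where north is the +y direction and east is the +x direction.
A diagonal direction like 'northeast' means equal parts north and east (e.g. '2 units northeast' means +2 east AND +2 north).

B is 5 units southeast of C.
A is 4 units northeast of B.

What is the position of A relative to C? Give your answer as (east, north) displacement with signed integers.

Place C at the origin (east=0, north=0).
  B is 5 units southeast of C: delta (east=+5, north=-5); B at (east=5, north=-5).
  A is 4 units northeast of B: delta (east=+4, north=+4); A at (east=9, north=-1).
Therefore A relative to C: (east=9, north=-1).

Answer: A is at (east=9, north=-1) relative to C.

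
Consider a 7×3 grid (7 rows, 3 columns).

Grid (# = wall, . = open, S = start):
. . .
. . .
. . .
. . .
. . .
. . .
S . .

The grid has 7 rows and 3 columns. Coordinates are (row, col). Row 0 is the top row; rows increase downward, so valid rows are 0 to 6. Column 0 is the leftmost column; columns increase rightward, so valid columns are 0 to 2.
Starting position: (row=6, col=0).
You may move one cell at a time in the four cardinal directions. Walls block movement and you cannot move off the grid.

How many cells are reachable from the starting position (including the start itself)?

BFS flood-fill from (row=6, col=0):
  Distance 0: (row=6, col=0)
  Distance 1: (row=5, col=0), (row=6, col=1)
  Distance 2: (row=4, col=0), (row=5, col=1), (row=6, col=2)
  Distance 3: (row=3, col=0), (row=4, col=1), (row=5, col=2)
  Distance 4: (row=2, col=0), (row=3, col=1), (row=4, col=2)
  Distance 5: (row=1, col=0), (row=2, col=1), (row=3, col=2)
  Distance 6: (row=0, col=0), (row=1, col=1), (row=2, col=2)
  Distance 7: (row=0, col=1), (row=1, col=2)
  Distance 8: (row=0, col=2)
Total reachable: 21 (grid has 21 open cells total)

Answer: Reachable cells: 21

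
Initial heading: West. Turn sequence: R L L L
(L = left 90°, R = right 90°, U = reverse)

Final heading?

Answer: Final heading: East

Derivation:
Start: West
  R (right (90° clockwise)) -> North
  L (left (90° counter-clockwise)) -> West
  L (left (90° counter-clockwise)) -> South
  L (left (90° counter-clockwise)) -> East
Final: East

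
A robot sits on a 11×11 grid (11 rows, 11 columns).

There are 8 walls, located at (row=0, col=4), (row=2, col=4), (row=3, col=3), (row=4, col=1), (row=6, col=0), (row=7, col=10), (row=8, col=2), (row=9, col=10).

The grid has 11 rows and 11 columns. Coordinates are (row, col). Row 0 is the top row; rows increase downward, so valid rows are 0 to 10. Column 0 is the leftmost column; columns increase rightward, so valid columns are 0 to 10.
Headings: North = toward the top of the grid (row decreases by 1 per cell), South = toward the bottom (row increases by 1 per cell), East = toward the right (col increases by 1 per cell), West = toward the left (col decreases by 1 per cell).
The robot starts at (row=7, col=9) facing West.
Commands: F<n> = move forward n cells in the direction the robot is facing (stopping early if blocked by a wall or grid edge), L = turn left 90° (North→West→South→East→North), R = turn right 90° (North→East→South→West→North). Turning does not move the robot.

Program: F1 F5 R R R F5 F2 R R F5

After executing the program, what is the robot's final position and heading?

Start: (row=7, col=9), facing West
  F1: move forward 1, now at (row=7, col=8)
  F5: move forward 5, now at (row=7, col=3)
  R: turn right, now facing North
  R: turn right, now facing East
  R: turn right, now facing South
  F5: move forward 3/5 (blocked), now at (row=10, col=3)
  F2: move forward 0/2 (blocked), now at (row=10, col=3)
  R: turn right, now facing West
  R: turn right, now facing North
  F5: move forward 5, now at (row=5, col=3)
Final: (row=5, col=3), facing North

Answer: Final position: (row=5, col=3), facing North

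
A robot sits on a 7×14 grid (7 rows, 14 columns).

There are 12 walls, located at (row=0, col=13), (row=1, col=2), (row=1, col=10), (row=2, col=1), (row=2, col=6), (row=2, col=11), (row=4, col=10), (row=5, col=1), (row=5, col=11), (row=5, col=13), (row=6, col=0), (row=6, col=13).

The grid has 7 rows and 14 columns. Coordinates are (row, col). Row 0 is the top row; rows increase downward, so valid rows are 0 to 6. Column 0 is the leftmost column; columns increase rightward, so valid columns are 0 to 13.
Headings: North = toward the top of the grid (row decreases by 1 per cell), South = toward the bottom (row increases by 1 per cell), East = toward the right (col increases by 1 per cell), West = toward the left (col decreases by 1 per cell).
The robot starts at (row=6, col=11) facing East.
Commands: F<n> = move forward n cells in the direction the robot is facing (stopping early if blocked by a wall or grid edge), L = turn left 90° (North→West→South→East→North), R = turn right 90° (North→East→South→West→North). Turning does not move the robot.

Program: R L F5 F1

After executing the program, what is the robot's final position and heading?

Start: (row=6, col=11), facing East
  R: turn right, now facing South
  L: turn left, now facing East
  F5: move forward 1/5 (blocked), now at (row=6, col=12)
  F1: move forward 0/1 (blocked), now at (row=6, col=12)
Final: (row=6, col=12), facing East

Answer: Final position: (row=6, col=12), facing East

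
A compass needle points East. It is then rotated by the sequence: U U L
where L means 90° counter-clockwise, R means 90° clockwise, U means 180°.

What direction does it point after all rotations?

Answer: Final heading: North

Derivation:
Start: East
  U (U-turn (180°)) -> West
  U (U-turn (180°)) -> East
  L (left (90° counter-clockwise)) -> North
Final: North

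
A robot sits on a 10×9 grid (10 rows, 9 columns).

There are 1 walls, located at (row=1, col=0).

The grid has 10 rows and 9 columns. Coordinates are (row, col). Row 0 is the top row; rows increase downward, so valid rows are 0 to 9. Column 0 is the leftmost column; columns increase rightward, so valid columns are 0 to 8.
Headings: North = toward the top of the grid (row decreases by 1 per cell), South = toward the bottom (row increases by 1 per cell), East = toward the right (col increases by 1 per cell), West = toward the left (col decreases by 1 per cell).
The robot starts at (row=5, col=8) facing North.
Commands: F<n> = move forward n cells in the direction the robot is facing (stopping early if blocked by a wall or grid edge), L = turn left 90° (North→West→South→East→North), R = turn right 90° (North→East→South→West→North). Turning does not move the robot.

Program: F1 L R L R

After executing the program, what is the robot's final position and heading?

Start: (row=5, col=8), facing North
  F1: move forward 1, now at (row=4, col=8)
  L: turn left, now facing West
  R: turn right, now facing North
  L: turn left, now facing West
  R: turn right, now facing North
Final: (row=4, col=8), facing North

Answer: Final position: (row=4, col=8), facing North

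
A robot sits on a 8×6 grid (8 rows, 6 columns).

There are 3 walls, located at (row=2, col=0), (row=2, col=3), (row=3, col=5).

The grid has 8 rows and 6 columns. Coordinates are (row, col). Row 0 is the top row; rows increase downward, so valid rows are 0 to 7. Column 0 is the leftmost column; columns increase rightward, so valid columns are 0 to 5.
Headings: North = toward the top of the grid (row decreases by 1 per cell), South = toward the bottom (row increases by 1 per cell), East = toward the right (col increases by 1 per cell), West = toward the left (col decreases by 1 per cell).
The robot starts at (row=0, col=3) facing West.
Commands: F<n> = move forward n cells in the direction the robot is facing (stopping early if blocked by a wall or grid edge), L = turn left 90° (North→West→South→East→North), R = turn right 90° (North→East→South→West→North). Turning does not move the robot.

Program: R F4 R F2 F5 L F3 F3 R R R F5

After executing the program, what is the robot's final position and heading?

Start: (row=0, col=3), facing West
  R: turn right, now facing North
  F4: move forward 0/4 (blocked), now at (row=0, col=3)
  R: turn right, now facing East
  F2: move forward 2, now at (row=0, col=5)
  F5: move forward 0/5 (blocked), now at (row=0, col=5)
  L: turn left, now facing North
  F3: move forward 0/3 (blocked), now at (row=0, col=5)
  F3: move forward 0/3 (blocked), now at (row=0, col=5)
  R: turn right, now facing East
  R: turn right, now facing South
  R: turn right, now facing West
  F5: move forward 5, now at (row=0, col=0)
Final: (row=0, col=0), facing West

Answer: Final position: (row=0, col=0), facing West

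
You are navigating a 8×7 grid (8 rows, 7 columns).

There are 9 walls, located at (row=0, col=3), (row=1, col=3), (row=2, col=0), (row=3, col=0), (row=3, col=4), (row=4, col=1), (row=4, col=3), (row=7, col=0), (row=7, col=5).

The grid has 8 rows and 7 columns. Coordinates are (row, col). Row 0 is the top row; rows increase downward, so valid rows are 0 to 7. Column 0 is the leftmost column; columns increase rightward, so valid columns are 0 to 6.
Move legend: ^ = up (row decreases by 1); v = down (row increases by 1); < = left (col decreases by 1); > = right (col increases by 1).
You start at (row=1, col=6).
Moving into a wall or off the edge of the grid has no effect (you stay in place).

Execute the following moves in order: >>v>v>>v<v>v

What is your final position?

Answer: Final position: (row=6, col=6)

Derivation:
Start: (row=1, col=6)
  > (right): blocked, stay at (row=1, col=6)
  > (right): blocked, stay at (row=1, col=6)
  v (down): (row=1, col=6) -> (row=2, col=6)
  > (right): blocked, stay at (row=2, col=6)
  v (down): (row=2, col=6) -> (row=3, col=6)
  > (right): blocked, stay at (row=3, col=6)
  > (right): blocked, stay at (row=3, col=6)
  v (down): (row=3, col=6) -> (row=4, col=6)
  < (left): (row=4, col=6) -> (row=4, col=5)
  v (down): (row=4, col=5) -> (row=5, col=5)
  > (right): (row=5, col=5) -> (row=5, col=6)
  v (down): (row=5, col=6) -> (row=6, col=6)
Final: (row=6, col=6)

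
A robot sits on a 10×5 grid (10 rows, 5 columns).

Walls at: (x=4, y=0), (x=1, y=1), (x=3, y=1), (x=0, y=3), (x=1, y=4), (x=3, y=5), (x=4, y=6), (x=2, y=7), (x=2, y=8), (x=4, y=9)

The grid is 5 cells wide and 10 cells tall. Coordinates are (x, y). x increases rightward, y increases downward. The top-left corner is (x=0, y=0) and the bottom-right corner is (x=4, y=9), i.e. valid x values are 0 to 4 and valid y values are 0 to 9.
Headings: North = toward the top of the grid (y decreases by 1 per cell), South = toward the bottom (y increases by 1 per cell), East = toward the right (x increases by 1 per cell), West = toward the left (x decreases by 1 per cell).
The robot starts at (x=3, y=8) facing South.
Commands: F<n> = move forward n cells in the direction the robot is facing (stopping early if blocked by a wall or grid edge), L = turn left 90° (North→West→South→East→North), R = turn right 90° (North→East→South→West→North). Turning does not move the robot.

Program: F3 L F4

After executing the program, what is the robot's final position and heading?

Start: (x=3, y=8), facing South
  F3: move forward 1/3 (blocked), now at (x=3, y=9)
  L: turn left, now facing East
  F4: move forward 0/4 (blocked), now at (x=3, y=9)
Final: (x=3, y=9), facing East

Answer: Final position: (x=3, y=9), facing East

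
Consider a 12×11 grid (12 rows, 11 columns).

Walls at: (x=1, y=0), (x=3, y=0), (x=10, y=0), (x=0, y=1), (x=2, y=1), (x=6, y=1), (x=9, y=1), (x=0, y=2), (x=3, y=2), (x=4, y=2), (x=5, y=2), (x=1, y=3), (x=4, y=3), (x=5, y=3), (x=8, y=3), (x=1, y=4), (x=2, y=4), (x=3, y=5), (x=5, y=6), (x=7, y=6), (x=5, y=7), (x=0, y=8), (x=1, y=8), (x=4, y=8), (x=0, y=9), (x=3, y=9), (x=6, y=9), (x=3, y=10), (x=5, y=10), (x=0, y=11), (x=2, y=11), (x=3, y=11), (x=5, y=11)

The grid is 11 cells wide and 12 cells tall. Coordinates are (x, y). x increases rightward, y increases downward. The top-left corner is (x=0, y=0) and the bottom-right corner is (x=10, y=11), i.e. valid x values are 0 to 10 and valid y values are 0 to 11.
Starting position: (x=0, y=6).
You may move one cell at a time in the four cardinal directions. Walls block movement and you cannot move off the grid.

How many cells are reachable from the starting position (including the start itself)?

Answer: Reachable cells: 97

Derivation:
BFS flood-fill from (x=0, y=6):
  Distance 0: (x=0, y=6)
  Distance 1: (x=0, y=5), (x=1, y=6), (x=0, y=7)
  Distance 2: (x=0, y=4), (x=1, y=5), (x=2, y=6), (x=1, y=7)
  Distance 3: (x=0, y=3), (x=2, y=5), (x=3, y=6), (x=2, y=7)
  Distance 4: (x=4, y=6), (x=3, y=7), (x=2, y=8)
  Distance 5: (x=4, y=5), (x=4, y=7), (x=3, y=8), (x=2, y=9)
  Distance 6: (x=4, y=4), (x=5, y=5), (x=1, y=9), (x=2, y=10)
  Distance 7: (x=3, y=4), (x=5, y=4), (x=6, y=5), (x=1, y=10)
  Distance 8: (x=3, y=3), (x=6, y=4), (x=7, y=5), (x=6, y=6), (x=0, y=10), (x=1, y=11)
  Distance 9: (x=2, y=3), (x=6, y=3), (x=7, y=4), (x=8, y=5), (x=6, y=7)
  Distance 10: (x=2, y=2), (x=6, y=2), (x=7, y=3), (x=8, y=4), (x=9, y=5), (x=8, y=6), (x=7, y=7), (x=6, y=8)
  Distance 11: (x=1, y=2), (x=7, y=2), (x=9, y=4), (x=10, y=5), (x=9, y=6), (x=8, y=7), (x=5, y=8), (x=7, y=8)
  Distance 12: (x=1, y=1), (x=7, y=1), (x=8, y=2), (x=9, y=3), (x=10, y=4), (x=10, y=6), (x=9, y=7), (x=8, y=8), (x=5, y=9), (x=7, y=9)
  Distance 13: (x=7, y=0), (x=8, y=1), (x=9, y=2), (x=10, y=3), (x=10, y=7), (x=9, y=8), (x=4, y=9), (x=8, y=9), (x=7, y=10)
  Distance 14: (x=6, y=0), (x=8, y=0), (x=10, y=2), (x=10, y=8), (x=9, y=9), (x=4, y=10), (x=6, y=10), (x=8, y=10), (x=7, y=11)
  Distance 15: (x=5, y=0), (x=9, y=0), (x=10, y=1), (x=10, y=9), (x=9, y=10), (x=4, y=11), (x=6, y=11), (x=8, y=11)
  Distance 16: (x=4, y=0), (x=5, y=1), (x=10, y=10), (x=9, y=11)
  Distance 17: (x=4, y=1), (x=10, y=11)
  Distance 18: (x=3, y=1)
Total reachable: 97 (grid has 99 open cells total)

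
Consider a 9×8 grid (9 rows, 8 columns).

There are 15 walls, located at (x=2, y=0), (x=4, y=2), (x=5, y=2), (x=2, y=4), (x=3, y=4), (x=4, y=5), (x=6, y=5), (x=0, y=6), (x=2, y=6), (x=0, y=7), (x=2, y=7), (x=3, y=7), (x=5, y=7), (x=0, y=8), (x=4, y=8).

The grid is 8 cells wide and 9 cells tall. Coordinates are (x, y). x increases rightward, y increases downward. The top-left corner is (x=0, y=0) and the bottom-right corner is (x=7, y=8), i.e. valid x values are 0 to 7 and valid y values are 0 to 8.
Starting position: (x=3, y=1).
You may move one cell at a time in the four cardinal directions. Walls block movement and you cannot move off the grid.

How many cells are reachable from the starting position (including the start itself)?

BFS flood-fill from (x=3, y=1):
  Distance 0: (x=3, y=1)
  Distance 1: (x=3, y=0), (x=2, y=1), (x=4, y=1), (x=3, y=2)
  Distance 2: (x=4, y=0), (x=1, y=1), (x=5, y=1), (x=2, y=2), (x=3, y=3)
  Distance 3: (x=1, y=0), (x=5, y=0), (x=0, y=1), (x=6, y=1), (x=1, y=2), (x=2, y=3), (x=4, y=3)
  Distance 4: (x=0, y=0), (x=6, y=0), (x=7, y=1), (x=0, y=2), (x=6, y=2), (x=1, y=3), (x=5, y=3), (x=4, y=4)
  Distance 5: (x=7, y=0), (x=7, y=2), (x=0, y=3), (x=6, y=3), (x=1, y=4), (x=5, y=4)
  Distance 6: (x=7, y=3), (x=0, y=4), (x=6, y=4), (x=1, y=5), (x=5, y=5)
  Distance 7: (x=7, y=4), (x=0, y=5), (x=2, y=5), (x=1, y=6), (x=5, y=6)
  Distance 8: (x=3, y=5), (x=7, y=5), (x=4, y=6), (x=6, y=6), (x=1, y=7)
  Distance 9: (x=3, y=6), (x=7, y=6), (x=4, y=7), (x=6, y=7), (x=1, y=8)
  Distance 10: (x=7, y=7), (x=2, y=8), (x=6, y=8)
  Distance 11: (x=3, y=8), (x=5, y=8), (x=7, y=8)
Total reachable: 57 (grid has 57 open cells total)

Answer: Reachable cells: 57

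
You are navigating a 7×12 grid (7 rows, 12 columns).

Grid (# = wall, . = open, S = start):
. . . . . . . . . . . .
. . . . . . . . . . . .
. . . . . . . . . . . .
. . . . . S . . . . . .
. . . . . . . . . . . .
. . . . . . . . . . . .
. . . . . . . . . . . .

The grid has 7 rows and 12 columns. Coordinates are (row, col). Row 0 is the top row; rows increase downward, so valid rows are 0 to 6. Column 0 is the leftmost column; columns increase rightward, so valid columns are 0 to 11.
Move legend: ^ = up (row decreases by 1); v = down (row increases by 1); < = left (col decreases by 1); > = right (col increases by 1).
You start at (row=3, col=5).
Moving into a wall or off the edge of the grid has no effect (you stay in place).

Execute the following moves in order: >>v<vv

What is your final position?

Start: (row=3, col=5)
  > (right): (row=3, col=5) -> (row=3, col=6)
  > (right): (row=3, col=6) -> (row=3, col=7)
  v (down): (row=3, col=7) -> (row=4, col=7)
  < (left): (row=4, col=7) -> (row=4, col=6)
  v (down): (row=4, col=6) -> (row=5, col=6)
  v (down): (row=5, col=6) -> (row=6, col=6)
Final: (row=6, col=6)

Answer: Final position: (row=6, col=6)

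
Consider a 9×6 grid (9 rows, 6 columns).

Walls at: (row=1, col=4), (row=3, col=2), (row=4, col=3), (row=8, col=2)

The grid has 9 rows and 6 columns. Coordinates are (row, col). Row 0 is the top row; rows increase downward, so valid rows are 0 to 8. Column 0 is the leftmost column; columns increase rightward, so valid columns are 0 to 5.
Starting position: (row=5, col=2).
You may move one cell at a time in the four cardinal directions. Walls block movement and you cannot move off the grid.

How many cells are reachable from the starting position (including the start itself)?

BFS flood-fill from (row=5, col=2):
  Distance 0: (row=5, col=2)
  Distance 1: (row=4, col=2), (row=5, col=1), (row=5, col=3), (row=6, col=2)
  Distance 2: (row=4, col=1), (row=5, col=0), (row=5, col=4), (row=6, col=1), (row=6, col=3), (row=7, col=2)
  Distance 3: (row=3, col=1), (row=4, col=0), (row=4, col=4), (row=5, col=5), (row=6, col=0), (row=6, col=4), (row=7, col=1), (row=7, col=3)
  Distance 4: (row=2, col=1), (row=3, col=0), (row=3, col=4), (row=4, col=5), (row=6, col=5), (row=7, col=0), (row=7, col=4), (row=8, col=1), (row=8, col=3)
  Distance 5: (row=1, col=1), (row=2, col=0), (row=2, col=2), (row=2, col=4), (row=3, col=3), (row=3, col=5), (row=7, col=5), (row=8, col=0), (row=8, col=4)
  Distance 6: (row=0, col=1), (row=1, col=0), (row=1, col=2), (row=2, col=3), (row=2, col=5), (row=8, col=5)
  Distance 7: (row=0, col=0), (row=0, col=2), (row=1, col=3), (row=1, col=5)
  Distance 8: (row=0, col=3), (row=0, col=5)
  Distance 9: (row=0, col=4)
Total reachable: 50 (grid has 50 open cells total)

Answer: Reachable cells: 50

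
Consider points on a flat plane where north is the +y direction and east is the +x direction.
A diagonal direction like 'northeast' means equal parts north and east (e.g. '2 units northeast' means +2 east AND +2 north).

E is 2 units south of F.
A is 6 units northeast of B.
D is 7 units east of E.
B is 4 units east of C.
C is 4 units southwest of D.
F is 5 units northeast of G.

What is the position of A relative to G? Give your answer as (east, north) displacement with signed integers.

Answer: A is at (east=18, north=5) relative to G.

Derivation:
Place G at the origin (east=0, north=0).
  F is 5 units northeast of G: delta (east=+5, north=+5); F at (east=5, north=5).
  E is 2 units south of F: delta (east=+0, north=-2); E at (east=5, north=3).
  D is 7 units east of E: delta (east=+7, north=+0); D at (east=12, north=3).
  C is 4 units southwest of D: delta (east=-4, north=-4); C at (east=8, north=-1).
  B is 4 units east of C: delta (east=+4, north=+0); B at (east=12, north=-1).
  A is 6 units northeast of B: delta (east=+6, north=+6); A at (east=18, north=5).
Therefore A relative to G: (east=18, north=5).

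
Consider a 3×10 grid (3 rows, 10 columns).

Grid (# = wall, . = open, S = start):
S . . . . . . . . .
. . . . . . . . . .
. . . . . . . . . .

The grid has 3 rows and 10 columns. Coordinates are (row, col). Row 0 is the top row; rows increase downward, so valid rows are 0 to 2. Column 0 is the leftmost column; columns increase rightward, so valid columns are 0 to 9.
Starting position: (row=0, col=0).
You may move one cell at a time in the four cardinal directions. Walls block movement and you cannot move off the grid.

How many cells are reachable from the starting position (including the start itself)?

BFS flood-fill from (row=0, col=0):
  Distance 0: (row=0, col=0)
  Distance 1: (row=0, col=1), (row=1, col=0)
  Distance 2: (row=0, col=2), (row=1, col=1), (row=2, col=0)
  Distance 3: (row=0, col=3), (row=1, col=2), (row=2, col=1)
  Distance 4: (row=0, col=4), (row=1, col=3), (row=2, col=2)
  Distance 5: (row=0, col=5), (row=1, col=4), (row=2, col=3)
  Distance 6: (row=0, col=6), (row=1, col=5), (row=2, col=4)
  Distance 7: (row=0, col=7), (row=1, col=6), (row=2, col=5)
  Distance 8: (row=0, col=8), (row=1, col=7), (row=2, col=6)
  Distance 9: (row=0, col=9), (row=1, col=8), (row=2, col=7)
  Distance 10: (row=1, col=9), (row=2, col=8)
  Distance 11: (row=2, col=9)
Total reachable: 30 (grid has 30 open cells total)

Answer: Reachable cells: 30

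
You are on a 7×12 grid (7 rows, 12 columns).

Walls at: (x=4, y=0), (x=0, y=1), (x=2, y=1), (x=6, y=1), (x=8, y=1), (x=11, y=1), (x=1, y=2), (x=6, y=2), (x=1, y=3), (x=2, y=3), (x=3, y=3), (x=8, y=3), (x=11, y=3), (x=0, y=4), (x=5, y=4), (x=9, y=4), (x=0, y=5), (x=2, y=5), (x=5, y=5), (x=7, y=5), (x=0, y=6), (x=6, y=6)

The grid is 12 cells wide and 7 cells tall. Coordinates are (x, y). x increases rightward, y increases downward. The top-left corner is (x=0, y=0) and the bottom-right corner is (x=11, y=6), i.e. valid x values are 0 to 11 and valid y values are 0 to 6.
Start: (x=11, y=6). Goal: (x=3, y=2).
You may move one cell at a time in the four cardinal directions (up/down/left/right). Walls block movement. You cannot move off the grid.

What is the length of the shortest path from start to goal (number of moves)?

Answer: Shortest path length: 12

Derivation:
BFS from (x=11, y=6) until reaching (x=3, y=2):
  Distance 0: (x=11, y=6)
  Distance 1: (x=11, y=5), (x=10, y=6)
  Distance 2: (x=11, y=4), (x=10, y=5), (x=9, y=6)
  Distance 3: (x=10, y=4), (x=9, y=5), (x=8, y=6)
  Distance 4: (x=10, y=3), (x=8, y=5), (x=7, y=6)
  Distance 5: (x=10, y=2), (x=9, y=3), (x=8, y=4)
  Distance 6: (x=10, y=1), (x=9, y=2), (x=11, y=2), (x=7, y=4)
  Distance 7: (x=10, y=0), (x=9, y=1), (x=8, y=2), (x=7, y=3), (x=6, y=4)
  Distance 8: (x=9, y=0), (x=11, y=0), (x=7, y=2), (x=6, y=3), (x=6, y=5)
  Distance 9: (x=8, y=0), (x=7, y=1), (x=5, y=3)
  Distance 10: (x=7, y=0), (x=5, y=2), (x=4, y=3)
  Distance 11: (x=6, y=0), (x=5, y=1), (x=4, y=2), (x=4, y=4)
  Distance 12: (x=5, y=0), (x=4, y=1), (x=3, y=2), (x=3, y=4), (x=4, y=5)  <- goal reached here
One shortest path (12 moves): (x=11, y=6) -> (x=10, y=6) -> (x=9, y=6) -> (x=8, y=6) -> (x=8, y=5) -> (x=8, y=4) -> (x=7, y=4) -> (x=6, y=4) -> (x=6, y=3) -> (x=5, y=3) -> (x=4, y=3) -> (x=4, y=2) -> (x=3, y=2)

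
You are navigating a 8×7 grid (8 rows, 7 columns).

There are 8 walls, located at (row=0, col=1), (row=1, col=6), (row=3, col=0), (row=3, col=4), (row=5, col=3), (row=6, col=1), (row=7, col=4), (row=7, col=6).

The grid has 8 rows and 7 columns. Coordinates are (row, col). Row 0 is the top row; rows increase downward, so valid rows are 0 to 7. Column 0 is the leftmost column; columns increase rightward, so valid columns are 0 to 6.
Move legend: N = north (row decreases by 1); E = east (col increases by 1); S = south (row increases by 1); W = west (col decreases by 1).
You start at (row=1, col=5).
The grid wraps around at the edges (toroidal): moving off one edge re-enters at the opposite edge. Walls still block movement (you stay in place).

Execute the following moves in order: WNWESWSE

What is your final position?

Answer: Final position: (row=2, col=4)

Derivation:
Start: (row=1, col=5)
  W (west): (row=1, col=5) -> (row=1, col=4)
  N (north): (row=1, col=4) -> (row=0, col=4)
  W (west): (row=0, col=4) -> (row=0, col=3)
  E (east): (row=0, col=3) -> (row=0, col=4)
  S (south): (row=0, col=4) -> (row=1, col=4)
  W (west): (row=1, col=4) -> (row=1, col=3)
  S (south): (row=1, col=3) -> (row=2, col=3)
  E (east): (row=2, col=3) -> (row=2, col=4)
Final: (row=2, col=4)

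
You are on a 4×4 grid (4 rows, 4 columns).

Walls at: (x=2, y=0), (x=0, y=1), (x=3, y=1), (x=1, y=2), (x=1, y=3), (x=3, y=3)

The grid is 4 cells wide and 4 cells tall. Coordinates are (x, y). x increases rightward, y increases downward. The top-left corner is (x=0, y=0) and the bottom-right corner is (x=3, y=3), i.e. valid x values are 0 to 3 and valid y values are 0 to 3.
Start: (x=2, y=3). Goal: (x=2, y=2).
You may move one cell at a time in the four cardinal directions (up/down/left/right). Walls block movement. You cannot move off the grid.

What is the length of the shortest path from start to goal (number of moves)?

BFS from (x=2, y=3) until reaching (x=2, y=2):
  Distance 0: (x=2, y=3)
  Distance 1: (x=2, y=2)  <- goal reached here
One shortest path (1 moves): (x=2, y=3) -> (x=2, y=2)

Answer: Shortest path length: 1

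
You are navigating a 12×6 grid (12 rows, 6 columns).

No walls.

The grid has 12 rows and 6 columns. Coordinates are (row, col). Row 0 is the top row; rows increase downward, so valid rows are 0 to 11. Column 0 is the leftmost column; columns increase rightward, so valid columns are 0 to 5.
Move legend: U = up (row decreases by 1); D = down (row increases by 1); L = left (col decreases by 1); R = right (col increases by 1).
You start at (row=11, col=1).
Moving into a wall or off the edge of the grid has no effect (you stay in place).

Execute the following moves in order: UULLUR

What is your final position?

Start: (row=11, col=1)
  U (up): (row=11, col=1) -> (row=10, col=1)
  U (up): (row=10, col=1) -> (row=9, col=1)
  L (left): (row=9, col=1) -> (row=9, col=0)
  L (left): blocked, stay at (row=9, col=0)
  U (up): (row=9, col=0) -> (row=8, col=0)
  R (right): (row=8, col=0) -> (row=8, col=1)
Final: (row=8, col=1)

Answer: Final position: (row=8, col=1)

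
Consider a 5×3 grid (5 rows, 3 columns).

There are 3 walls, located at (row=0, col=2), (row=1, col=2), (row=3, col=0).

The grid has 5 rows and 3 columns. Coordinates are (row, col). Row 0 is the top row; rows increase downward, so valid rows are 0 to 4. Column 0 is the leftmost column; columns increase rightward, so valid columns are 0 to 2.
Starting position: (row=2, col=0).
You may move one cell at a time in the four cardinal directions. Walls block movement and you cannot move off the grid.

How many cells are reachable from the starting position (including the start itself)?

Answer: Reachable cells: 12

Derivation:
BFS flood-fill from (row=2, col=0):
  Distance 0: (row=2, col=0)
  Distance 1: (row=1, col=0), (row=2, col=1)
  Distance 2: (row=0, col=0), (row=1, col=1), (row=2, col=2), (row=3, col=1)
  Distance 3: (row=0, col=1), (row=3, col=2), (row=4, col=1)
  Distance 4: (row=4, col=0), (row=4, col=2)
Total reachable: 12 (grid has 12 open cells total)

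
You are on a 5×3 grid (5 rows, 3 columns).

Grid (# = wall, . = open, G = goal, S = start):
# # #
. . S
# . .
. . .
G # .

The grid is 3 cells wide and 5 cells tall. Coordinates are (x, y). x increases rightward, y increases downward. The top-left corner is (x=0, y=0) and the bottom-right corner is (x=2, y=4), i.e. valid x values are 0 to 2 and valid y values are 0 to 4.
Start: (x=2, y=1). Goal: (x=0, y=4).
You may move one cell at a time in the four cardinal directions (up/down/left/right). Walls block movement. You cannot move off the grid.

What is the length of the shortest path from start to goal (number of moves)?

Answer: Shortest path length: 5

Derivation:
BFS from (x=2, y=1) until reaching (x=0, y=4):
  Distance 0: (x=2, y=1)
  Distance 1: (x=1, y=1), (x=2, y=2)
  Distance 2: (x=0, y=1), (x=1, y=2), (x=2, y=3)
  Distance 3: (x=1, y=3), (x=2, y=4)
  Distance 4: (x=0, y=3)
  Distance 5: (x=0, y=4)  <- goal reached here
One shortest path (5 moves): (x=2, y=1) -> (x=1, y=1) -> (x=1, y=2) -> (x=1, y=3) -> (x=0, y=3) -> (x=0, y=4)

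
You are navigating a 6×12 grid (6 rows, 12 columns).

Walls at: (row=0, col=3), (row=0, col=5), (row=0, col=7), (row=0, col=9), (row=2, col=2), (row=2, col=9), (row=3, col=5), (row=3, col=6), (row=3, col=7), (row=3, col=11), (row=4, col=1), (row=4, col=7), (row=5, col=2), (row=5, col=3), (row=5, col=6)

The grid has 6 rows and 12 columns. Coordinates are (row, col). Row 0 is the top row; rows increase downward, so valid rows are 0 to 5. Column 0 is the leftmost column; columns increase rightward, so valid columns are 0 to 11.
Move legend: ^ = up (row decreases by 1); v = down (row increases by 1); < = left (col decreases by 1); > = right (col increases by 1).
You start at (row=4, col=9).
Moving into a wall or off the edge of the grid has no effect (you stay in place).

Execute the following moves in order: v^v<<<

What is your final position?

Start: (row=4, col=9)
  v (down): (row=4, col=9) -> (row=5, col=9)
  ^ (up): (row=5, col=9) -> (row=4, col=9)
  v (down): (row=4, col=9) -> (row=5, col=9)
  < (left): (row=5, col=9) -> (row=5, col=8)
  < (left): (row=5, col=8) -> (row=5, col=7)
  < (left): blocked, stay at (row=5, col=7)
Final: (row=5, col=7)

Answer: Final position: (row=5, col=7)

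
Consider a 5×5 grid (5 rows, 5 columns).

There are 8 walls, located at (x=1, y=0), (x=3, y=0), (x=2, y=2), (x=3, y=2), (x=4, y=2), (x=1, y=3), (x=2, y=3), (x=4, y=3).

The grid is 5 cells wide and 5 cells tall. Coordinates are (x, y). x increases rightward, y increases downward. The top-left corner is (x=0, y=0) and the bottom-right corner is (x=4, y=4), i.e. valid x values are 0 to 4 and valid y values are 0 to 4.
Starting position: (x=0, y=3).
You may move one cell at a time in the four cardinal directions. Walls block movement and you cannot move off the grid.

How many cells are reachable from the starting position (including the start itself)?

BFS flood-fill from (x=0, y=3):
  Distance 0: (x=0, y=3)
  Distance 1: (x=0, y=2), (x=0, y=4)
  Distance 2: (x=0, y=1), (x=1, y=2), (x=1, y=4)
  Distance 3: (x=0, y=0), (x=1, y=1), (x=2, y=4)
  Distance 4: (x=2, y=1), (x=3, y=4)
  Distance 5: (x=2, y=0), (x=3, y=1), (x=3, y=3), (x=4, y=4)
  Distance 6: (x=4, y=1)
  Distance 7: (x=4, y=0)
Total reachable: 17 (grid has 17 open cells total)

Answer: Reachable cells: 17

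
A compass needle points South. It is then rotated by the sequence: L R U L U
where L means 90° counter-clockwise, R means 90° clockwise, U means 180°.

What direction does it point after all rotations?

Answer: Final heading: East

Derivation:
Start: South
  L (left (90° counter-clockwise)) -> East
  R (right (90° clockwise)) -> South
  U (U-turn (180°)) -> North
  L (left (90° counter-clockwise)) -> West
  U (U-turn (180°)) -> East
Final: East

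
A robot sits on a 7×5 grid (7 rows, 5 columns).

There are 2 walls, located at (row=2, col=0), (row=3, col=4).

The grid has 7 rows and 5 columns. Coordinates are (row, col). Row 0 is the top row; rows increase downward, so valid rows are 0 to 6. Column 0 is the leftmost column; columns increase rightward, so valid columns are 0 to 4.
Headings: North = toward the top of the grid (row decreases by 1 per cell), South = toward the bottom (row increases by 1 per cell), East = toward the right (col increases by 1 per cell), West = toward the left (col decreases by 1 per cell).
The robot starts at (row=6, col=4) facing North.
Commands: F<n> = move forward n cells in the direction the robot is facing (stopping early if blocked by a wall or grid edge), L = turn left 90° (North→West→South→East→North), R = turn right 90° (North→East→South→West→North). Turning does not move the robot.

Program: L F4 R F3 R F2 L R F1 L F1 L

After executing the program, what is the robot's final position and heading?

Answer: Final position: (row=2, col=3), facing West

Derivation:
Start: (row=6, col=4), facing North
  L: turn left, now facing West
  F4: move forward 4, now at (row=6, col=0)
  R: turn right, now facing North
  F3: move forward 3, now at (row=3, col=0)
  R: turn right, now facing East
  F2: move forward 2, now at (row=3, col=2)
  L: turn left, now facing North
  R: turn right, now facing East
  F1: move forward 1, now at (row=3, col=3)
  L: turn left, now facing North
  F1: move forward 1, now at (row=2, col=3)
  L: turn left, now facing West
Final: (row=2, col=3), facing West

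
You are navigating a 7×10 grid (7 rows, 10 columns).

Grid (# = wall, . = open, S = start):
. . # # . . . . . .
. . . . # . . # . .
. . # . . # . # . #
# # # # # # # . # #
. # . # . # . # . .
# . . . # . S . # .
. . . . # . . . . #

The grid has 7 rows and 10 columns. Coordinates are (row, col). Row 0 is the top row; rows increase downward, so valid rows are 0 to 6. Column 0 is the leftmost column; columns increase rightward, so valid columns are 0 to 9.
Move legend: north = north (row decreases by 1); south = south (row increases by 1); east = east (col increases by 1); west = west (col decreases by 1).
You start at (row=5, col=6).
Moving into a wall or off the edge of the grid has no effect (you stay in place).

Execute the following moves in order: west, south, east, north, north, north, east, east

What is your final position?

Answer: Final position: (row=4, col=6)

Derivation:
Start: (row=5, col=6)
  west (west): (row=5, col=6) -> (row=5, col=5)
  south (south): (row=5, col=5) -> (row=6, col=5)
  east (east): (row=6, col=5) -> (row=6, col=6)
  north (north): (row=6, col=6) -> (row=5, col=6)
  north (north): (row=5, col=6) -> (row=4, col=6)
  north (north): blocked, stay at (row=4, col=6)
  east (east): blocked, stay at (row=4, col=6)
  east (east): blocked, stay at (row=4, col=6)
Final: (row=4, col=6)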